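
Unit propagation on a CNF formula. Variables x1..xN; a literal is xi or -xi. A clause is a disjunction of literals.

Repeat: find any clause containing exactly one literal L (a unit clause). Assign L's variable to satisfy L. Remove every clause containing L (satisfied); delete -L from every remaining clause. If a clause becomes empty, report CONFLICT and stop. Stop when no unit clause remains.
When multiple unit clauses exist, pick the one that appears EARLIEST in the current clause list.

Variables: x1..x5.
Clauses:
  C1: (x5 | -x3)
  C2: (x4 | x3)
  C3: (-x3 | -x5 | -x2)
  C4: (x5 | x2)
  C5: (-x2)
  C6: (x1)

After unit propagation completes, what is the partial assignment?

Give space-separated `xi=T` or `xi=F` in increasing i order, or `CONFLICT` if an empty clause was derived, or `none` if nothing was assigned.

Answer: x1=T x2=F x5=T

Derivation:
unit clause [-2] forces x2=F; simplify:
  drop 2 from [5, 2] -> [5]
  satisfied 2 clause(s); 4 remain; assigned so far: [2]
unit clause [5] forces x5=T; simplify:
  satisfied 2 clause(s); 2 remain; assigned so far: [2, 5]
unit clause [1] forces x1=T; simplify:
  satisfied 1 clause(s); 1 remain; assigned so far: [1, 2, 5]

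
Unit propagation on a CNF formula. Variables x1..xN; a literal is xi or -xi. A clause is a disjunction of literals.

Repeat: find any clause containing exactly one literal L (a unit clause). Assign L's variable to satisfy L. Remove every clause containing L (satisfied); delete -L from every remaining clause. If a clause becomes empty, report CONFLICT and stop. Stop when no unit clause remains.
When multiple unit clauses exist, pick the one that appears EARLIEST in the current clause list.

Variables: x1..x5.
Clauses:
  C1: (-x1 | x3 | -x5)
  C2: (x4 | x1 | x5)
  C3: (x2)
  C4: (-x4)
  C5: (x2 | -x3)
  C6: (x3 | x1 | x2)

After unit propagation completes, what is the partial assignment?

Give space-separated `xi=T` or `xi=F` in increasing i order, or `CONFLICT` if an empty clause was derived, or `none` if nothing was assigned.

Answer: x2=T x4=F

Derivation:
unit clause [2] forces x2=T; simplify:
  satisfied 3 clause(s); 3 remain; assigned so far: [2]
unit clause [-4] forces x4=F; simplify:
  drop 4 from [4, 1, 5] -> [1, 5]
  satisfied 1 clause(s); 2 remain; assigned so far: [2, 4]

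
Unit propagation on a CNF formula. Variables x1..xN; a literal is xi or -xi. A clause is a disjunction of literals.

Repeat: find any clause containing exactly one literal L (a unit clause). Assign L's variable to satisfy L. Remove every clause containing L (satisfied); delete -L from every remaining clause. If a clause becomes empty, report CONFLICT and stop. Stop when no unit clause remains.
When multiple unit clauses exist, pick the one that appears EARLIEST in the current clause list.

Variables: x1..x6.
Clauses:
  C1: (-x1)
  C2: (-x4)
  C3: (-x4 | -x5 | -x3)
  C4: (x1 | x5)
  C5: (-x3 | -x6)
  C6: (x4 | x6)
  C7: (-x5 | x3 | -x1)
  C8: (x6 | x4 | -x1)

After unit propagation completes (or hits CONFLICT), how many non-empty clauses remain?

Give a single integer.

Answer: 0

Derivation:
unit clause [-1] forces x1=F; simplify:
  drop 1 from [1, 5] -> [5]
  satisfied 3 clause(s); 5 remain; assigned so far: [1]
unit clause [-4] forces x4=F; simplify:
  drop 4 from [4, 6] -> [6]
  satisfied 2 clause(s); 3 remain; assigned so far: [1, 4]
unit clause [5] forces x5=T; simplify:
  satisfied 1 clause(s); 2 remain; assigned so far: [1, 4, 5]
unit clause [6] forces x6=T; simplify:
  drop -6 from [-3, -6] -> [-3]
  satisfied 1 clause(s); 1 remain; assigned so far: [1, 4, 5, 6]
unit clause [-3] forces x3=F; simplify:
  satisfied 1 clause(s); 0 remain; assigned so far: [1, 3, 4, 5, 6]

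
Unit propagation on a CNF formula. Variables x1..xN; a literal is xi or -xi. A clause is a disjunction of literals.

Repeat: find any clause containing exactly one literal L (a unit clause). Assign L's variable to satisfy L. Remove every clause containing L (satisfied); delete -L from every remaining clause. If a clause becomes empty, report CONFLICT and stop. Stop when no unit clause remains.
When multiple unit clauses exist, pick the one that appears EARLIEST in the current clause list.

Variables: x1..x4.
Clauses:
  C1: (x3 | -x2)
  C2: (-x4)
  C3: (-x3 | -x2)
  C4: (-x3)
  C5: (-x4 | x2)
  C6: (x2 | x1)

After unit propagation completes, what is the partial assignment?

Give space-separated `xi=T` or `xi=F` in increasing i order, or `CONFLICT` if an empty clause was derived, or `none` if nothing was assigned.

Answer: x1=T x2=F x3=F x4=F

Derivation:
unit clause [-4] forces x4=F; simplify:
  satisfied 2 clause(s); 4 remain; assigned so far: [4]
unit clause [-3] forces x3=F; simplify:
  drop 3 from [3, -2] -> [-2]
  satisfied 2 clause(s); 2 remain; assigned so far: [3, 4]
unit clause [-2] forces x2=F; simplify:
  drop 2 from [2, 1] -> [1]
  satisfied 1 clause(s); 1 remain; assigned so far: [2, 3, 4]
unit clause [1] forces x1=T; simplify:
  satisfied 1 clause(s); 0 remain; assigned so far: [1, 2, 3, 4]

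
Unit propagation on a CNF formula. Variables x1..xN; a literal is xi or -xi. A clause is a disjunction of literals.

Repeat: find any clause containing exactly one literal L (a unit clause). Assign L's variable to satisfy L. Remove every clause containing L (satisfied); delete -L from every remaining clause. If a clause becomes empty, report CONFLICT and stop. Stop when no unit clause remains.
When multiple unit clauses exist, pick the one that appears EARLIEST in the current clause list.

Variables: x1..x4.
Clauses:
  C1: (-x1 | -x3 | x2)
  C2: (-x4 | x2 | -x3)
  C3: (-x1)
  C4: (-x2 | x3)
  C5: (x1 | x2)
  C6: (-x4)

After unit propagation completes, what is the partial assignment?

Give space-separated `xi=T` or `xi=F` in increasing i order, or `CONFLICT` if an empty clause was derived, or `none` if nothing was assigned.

unit clause [-1] forces x1=F; simplify:
  drop 1 from [1, 2] -> [2]
  satisfied 2 clause(s); 4 remain; assigned so far: [1]
unit clause [2] forces x2=T; simplify:
  drop -2 from [-2, 3] -> [3]
  satisfied 2 clause(s); 2 remain; assigned so far: [1, 2]
unit clause [3] forces x3=T; simplify:
  satisfied 1 clause(s); 1 remain; assigned so far: [1, 2, 3]
unit clause [-4] forces x4=F; simplify:
  satisfied 1 clause(s); 0 remain; assigned so far: [1, 2, 3, 4]

Answer: x1=F x2=T x3=T x4=F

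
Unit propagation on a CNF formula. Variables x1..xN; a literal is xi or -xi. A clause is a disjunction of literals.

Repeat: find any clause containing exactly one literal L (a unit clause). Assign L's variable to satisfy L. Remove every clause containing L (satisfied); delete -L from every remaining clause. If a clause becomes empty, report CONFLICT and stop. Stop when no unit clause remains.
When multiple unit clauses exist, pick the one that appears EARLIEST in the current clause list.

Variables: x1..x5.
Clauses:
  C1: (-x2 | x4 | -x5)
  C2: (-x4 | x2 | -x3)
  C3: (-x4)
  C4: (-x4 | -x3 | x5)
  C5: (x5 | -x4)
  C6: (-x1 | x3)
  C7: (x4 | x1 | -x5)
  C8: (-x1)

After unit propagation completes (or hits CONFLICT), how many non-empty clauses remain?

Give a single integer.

unit clause [-4] forces x4=F; simplify:
  drop 4 from [-2, 4, -5] -> [-2, -5]
  drop 4 from [4, 1, -5] -> [1, -5]
  satisfied 4 clause(s); 4 remain; assigned so far: [4]
unit clause [-1] forces x1=F; simplify:
  drop 1 from [1, -5] -> [-5]
  satisfied 2 clause(s); 2 remain; assigned so far: [1, 4]
unit clause [-5] forces x5=F; simplify:
  satisfied 2 clause(s); 0 remain; assigned so far: [1, 4, 5]

Answer: 0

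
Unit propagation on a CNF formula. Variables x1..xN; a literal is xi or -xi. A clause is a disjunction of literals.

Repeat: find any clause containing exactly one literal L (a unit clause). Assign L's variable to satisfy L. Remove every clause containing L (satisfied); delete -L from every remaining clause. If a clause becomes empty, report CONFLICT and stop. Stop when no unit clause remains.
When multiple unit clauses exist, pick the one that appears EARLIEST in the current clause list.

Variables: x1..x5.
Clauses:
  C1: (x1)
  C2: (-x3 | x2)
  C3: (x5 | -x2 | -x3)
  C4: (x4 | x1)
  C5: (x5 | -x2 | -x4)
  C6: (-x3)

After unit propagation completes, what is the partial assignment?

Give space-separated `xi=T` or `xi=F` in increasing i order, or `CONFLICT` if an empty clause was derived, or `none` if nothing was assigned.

Answer: x1=T x3=F

Derivation:
unit clause [1] forces x1=T; simplify:
  satisfied 2 clause(s); 4 remain; assigned so far: [1]
unit clause [-3] forces x3=F; simplify:
  satisfied 3 clause(s); 1 remain; assigned so far: [1, 3]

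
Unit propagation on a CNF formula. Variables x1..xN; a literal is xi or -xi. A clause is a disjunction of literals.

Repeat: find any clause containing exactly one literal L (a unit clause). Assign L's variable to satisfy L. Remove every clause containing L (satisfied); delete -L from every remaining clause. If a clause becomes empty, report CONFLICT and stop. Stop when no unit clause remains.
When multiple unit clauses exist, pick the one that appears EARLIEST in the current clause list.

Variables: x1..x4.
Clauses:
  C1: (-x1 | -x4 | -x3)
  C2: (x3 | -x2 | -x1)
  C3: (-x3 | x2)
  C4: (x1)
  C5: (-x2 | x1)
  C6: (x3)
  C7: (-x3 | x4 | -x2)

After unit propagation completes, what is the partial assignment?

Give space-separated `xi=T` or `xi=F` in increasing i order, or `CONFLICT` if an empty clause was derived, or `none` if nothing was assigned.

Answer: CONFLICT

Derivation:
unit clause [1] forces x1=T; simplify:
  drop -1 from [-1, -4, -3] -> [-4, -3]
  drop -1 from [3, -2, -1] -> [3, -2]
  satisfied 2 clause(s); 5 remain; assigned so far: [1]
unit clause [3] forces x3=T; simplify:
  drop -3 from [-4, -3] -> [-4]
  drop -3 from [-3, 2] -> [2]
  drop -3 from [-3, 4, -2] -> [4, -2]
  satisfied 2 clause(s); 3 remain; assigned so far: [1, 3]
unit clause [-4] forces x4=F; simplify:
  drop 4 from [4, -2] -> [-2]
  satisfied 1 clause(s); 2 remain; assigned so far: [1, 3, 4]
unit clause [2] forces x2=T; simplify:
  drop -2 from [-2] -> [] (empty!)
  satisfied 1 clause(s); 1 remain; assigned so far: [1, 2, 3, 4]
CONFLICT (empty clause)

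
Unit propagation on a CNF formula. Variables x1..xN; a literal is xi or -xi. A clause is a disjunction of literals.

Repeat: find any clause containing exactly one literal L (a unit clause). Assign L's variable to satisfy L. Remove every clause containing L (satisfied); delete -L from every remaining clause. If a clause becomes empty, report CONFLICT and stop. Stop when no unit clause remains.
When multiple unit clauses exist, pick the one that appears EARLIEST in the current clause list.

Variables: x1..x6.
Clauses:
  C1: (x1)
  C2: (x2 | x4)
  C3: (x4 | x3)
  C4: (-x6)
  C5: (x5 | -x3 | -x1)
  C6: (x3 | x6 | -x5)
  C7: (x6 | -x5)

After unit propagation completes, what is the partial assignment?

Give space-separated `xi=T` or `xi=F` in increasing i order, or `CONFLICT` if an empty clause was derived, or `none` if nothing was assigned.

Answer: x1=T x3=F x4=T x5=F x6=F

Derivation:
unit clause [1] forces x1=T; simplify:
  drop -1 from [5, -3, -1] -> [5, -3]
  satisfied 1 clause(s); 6 remain; assigned so far: [1]
unit clause [-6] forces x6=F; simplify:
  drop 6 from [3, 6, -5] -> [3, -5]
  drop 6 from [6, -5] -> [-5]
  satisfied 1 clause(s); 5 remain; assigned so far: [1, 6]
unit clause [-5] forces x5=F; simplify:
  drop 5 from [5, -3] -> [-3]
  satisfied 2 clause(s); 3 remain; assigned so far: [1, 5, 6]
unit clause [-3] forces x3=F; simplify:
  drop 3 from [4, 3] -> [4]
  satisfied 1 clause(s); 2 remain; assigned so far: [1, 3, 5, 6]
unit clause [4] forces x4=T; simplify:
  satisfied 2 clause(s); 0 remain; assigned so far: [1, 3, 4, 5, 6]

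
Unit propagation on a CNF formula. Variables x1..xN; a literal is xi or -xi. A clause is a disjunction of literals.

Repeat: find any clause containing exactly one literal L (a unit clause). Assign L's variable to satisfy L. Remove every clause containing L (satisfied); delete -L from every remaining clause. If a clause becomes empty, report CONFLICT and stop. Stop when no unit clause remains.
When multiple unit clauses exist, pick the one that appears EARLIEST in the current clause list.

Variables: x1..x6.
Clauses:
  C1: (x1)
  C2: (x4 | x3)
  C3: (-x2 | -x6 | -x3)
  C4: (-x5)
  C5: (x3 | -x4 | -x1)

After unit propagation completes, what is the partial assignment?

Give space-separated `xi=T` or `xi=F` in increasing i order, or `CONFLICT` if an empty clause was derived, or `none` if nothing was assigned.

unit clause [1] forces x1=T; simplify:
  drop -1 from [3, -4, -1] -> [3, -4]
  satisfied 1 clause(s); 4 remain; assigned so far: [1]
unit clause [-5] forces x5=F; simplify:
  satisfied 1 clause(s); 3 remain; assigned so far: [1, 5]

Answer: x1=T x5=F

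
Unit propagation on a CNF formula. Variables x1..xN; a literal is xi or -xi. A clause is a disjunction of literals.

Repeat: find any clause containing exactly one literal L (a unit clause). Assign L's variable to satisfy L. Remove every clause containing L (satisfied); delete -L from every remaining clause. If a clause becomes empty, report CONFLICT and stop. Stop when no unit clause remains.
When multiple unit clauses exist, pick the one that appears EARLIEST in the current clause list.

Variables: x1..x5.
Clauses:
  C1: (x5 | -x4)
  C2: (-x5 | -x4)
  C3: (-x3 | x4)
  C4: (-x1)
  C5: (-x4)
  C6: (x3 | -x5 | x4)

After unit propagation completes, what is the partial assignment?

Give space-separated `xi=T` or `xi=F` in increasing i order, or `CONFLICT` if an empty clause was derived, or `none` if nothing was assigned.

Answer: x1=F x3=F x4=F x5=F

Derivation:
unit clause [-1] forces x1=F; simplify:
  satisfied 1 clause(s); 5 remain; assigned so far: [1]
unit clause [-4] forces x4=F; simplify:
  drop 4 from [-3, 4] -> [-3]
  drop 4 from [3, -5, 4] -> [3, -5]
  satisfied 3 clause(s); 2 remain; assigned so far: [1, 4]
unit clause [-3] forces x3=F; simplify:
  drop 3 from [3, -5] -> [-5]
  satisfied 1 clause(s); 1 remain; assigned so far: [1, 3, 4]
unit clause [-5] forces x5=F; simplify:
  satisfied 1 clause(s); 0 remain; assigned so far: [1, 3, 4, 5]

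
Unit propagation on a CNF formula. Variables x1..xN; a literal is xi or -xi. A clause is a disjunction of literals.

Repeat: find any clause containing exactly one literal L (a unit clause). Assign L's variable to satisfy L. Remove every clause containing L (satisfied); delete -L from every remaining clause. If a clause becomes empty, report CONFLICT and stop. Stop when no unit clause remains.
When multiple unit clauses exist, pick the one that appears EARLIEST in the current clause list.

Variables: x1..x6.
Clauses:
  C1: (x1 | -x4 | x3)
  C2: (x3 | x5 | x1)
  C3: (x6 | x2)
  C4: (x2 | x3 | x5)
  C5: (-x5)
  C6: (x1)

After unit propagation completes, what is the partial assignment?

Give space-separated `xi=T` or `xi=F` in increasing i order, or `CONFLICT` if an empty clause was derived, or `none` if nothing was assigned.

unit clause [-5] forces x5=F; simplify:
  drop 5 from [3, 5, 1] -> [3, 1]
  drop 5 from [2, 3, 5] -> [2, 3]
  satisfied 1 clause(s); 5 remain; assigned so far: [5]
unit clause [1] forces x1=T; simplify:
  satisfied 3 clause(s); 2 remain; assigned so far: [1, 5]

Answer: x1=T x5=F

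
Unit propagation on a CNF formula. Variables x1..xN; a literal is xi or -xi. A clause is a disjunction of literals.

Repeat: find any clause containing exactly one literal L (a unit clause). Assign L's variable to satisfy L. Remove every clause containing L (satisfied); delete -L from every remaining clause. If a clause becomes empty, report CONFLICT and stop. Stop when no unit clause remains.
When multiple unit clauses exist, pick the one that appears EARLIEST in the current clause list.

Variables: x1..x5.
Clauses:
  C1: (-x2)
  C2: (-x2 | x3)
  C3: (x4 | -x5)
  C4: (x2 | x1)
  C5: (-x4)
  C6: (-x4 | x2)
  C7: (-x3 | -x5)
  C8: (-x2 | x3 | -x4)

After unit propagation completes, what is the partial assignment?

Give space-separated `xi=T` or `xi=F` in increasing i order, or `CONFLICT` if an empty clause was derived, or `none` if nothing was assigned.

unit clause [-2] forces x2=F; simplify:
  drop 2 from [2, 1] -> [1]
  drop 2 from [-4, 2] -> [-4]
  satisfied 3 clause(s); 5 remain; assigned so far: [2]
unit clause [1] forces x1=T; simplify:
  satisfied 1 clause(s); 4 remain; assigned so far: [1, 2]
unit clause [-4] forces x4=F; simplify:
  drop 4 from [4, -5] -> [-5]
  satisfied 2 clause(s); 2 remain; assigned so far: [1, 2, 4]
unit clause [-5] forces x5=F; simplify:
  satisfied 2 clause(s); 0 remain; assigned so far: [1, 2, 4, 5]

Answer: x1=T x2=F x4=F x5=F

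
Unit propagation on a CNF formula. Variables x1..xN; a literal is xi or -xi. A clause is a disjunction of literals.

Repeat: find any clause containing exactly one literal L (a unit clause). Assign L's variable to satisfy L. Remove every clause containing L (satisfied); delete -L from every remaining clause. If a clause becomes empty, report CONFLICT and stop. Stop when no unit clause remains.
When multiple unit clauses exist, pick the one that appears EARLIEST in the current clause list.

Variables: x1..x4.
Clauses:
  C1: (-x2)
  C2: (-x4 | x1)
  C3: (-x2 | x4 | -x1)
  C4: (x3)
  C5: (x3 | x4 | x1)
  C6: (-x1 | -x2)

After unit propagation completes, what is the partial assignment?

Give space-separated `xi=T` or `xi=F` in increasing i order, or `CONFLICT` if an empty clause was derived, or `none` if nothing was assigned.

unit clause [-2] forces x2=F; simplify:
  satisfied 3 clause(s); 3 remain; assigned so far: [2]
unit clause [3] forces x3=T; simplify:
  satisfied 2 clause(s); 1 remain; assigned so far: [2, 3]

Answer: x2=F x3=T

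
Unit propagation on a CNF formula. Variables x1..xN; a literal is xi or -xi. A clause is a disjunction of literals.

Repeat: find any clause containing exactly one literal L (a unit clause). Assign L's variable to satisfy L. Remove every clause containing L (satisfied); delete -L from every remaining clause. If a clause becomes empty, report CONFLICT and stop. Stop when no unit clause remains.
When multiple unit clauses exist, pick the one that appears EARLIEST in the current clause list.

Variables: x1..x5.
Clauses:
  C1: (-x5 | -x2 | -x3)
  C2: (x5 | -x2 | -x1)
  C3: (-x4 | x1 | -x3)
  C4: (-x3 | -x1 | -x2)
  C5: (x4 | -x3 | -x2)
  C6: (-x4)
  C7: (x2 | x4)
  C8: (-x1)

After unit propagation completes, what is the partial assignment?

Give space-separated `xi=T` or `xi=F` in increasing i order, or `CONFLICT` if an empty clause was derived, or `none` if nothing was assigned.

Answer: x1=F x2=T x3=F x4=F

Derivation:
unit clause [-4] forces x4=F; simplify:
  drop 4 from [4, -3, -2] -> [-3, -2]
  drop 4 from [2, 4] -> [2]
  satisfied 2 clause(s); 6 remain; assigned so far: [4]
unit clause [2] forces x2=T; simplify:
  drop -2 from [-5, -2, -3] -> [-5, -3]
  drop -2 from [5, -2, -1] -> [5, -1]
  drop -2 from [-3, -1, -2] -> [-3, -1]
  drop -2 from [-3, -2] -> [-3]
  satisfied 1 clause(s); 5 remain; assigned so far: [2, 4]
unit clause [-3] forces x3=F; simplify:
  satisfied 3 clause(s); 2 remain; assigned so far: [2, 3, 4]
unit clause [-1] forces x1=F; simplify:
  satisfied 2 clause(s); 0 remain; assigned so far: [1, 2, 3, 4]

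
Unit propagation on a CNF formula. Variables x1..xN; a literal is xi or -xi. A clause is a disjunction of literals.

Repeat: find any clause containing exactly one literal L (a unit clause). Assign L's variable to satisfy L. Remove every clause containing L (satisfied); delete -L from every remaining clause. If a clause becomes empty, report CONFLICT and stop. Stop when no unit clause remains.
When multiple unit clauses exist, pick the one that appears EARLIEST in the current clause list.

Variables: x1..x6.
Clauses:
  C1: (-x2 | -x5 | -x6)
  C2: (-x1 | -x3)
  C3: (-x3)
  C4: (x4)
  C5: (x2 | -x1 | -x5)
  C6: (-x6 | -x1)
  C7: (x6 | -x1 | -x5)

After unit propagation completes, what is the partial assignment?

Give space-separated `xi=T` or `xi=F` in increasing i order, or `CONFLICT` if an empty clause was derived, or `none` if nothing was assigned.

Answer: x3=F x4=T

Derivation:
unit clause [-3] forces x3=F; simplify:
  satisfied 2 clause(s); 5 remain; assigned so far: [3]
unit clause [4] forces x4=T; simplify:
  satisfied 1 clause(s); 4 remain; assigned so far: [3, 4]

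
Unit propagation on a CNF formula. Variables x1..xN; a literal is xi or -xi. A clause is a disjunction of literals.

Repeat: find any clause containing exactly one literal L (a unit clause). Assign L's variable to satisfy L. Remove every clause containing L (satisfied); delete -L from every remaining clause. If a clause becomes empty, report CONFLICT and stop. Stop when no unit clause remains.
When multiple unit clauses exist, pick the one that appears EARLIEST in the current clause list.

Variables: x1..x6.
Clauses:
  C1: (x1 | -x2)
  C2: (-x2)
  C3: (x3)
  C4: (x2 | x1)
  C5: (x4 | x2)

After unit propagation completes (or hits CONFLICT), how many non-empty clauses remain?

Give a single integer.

Answer: 0

Derivation:
unit clause [-2] forces x2=F; simplify:
  drop 2 from [2, 1] -> [1]
  drop 2 from [4, 2] -> [4]
  satisfied 2 clause(s); 3 remain; assigned so far: [2]
unit clause [3] forces x3=T; simplify:
  satisfied 1 clause(s); 2 remain; assigned so far: [2, 3]
unit clause [1] forces x1=T; simplify:
  satisfied 1 clause(s); 1 remain; assigned so far: [1, 2, 3]
unit clause [4] forces x4=T; simplify:
  satisfied 1 clause(s); 0 remain; assigned so far: [1, 2, 3, 4]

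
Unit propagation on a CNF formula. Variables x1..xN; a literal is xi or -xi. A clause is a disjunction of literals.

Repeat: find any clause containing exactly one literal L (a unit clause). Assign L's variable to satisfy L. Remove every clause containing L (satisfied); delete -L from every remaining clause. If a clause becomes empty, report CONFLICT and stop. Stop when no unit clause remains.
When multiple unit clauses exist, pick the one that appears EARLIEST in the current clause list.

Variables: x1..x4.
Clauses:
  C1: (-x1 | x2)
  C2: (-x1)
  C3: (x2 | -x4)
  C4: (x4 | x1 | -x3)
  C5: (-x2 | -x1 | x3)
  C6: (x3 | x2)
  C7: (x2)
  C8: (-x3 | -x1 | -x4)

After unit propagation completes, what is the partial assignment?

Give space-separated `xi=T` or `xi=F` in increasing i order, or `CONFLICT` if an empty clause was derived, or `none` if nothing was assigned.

Answer: x1=F x2=T

Derivation:
unit clause [-1] forces x1=F; simplify:
  drop 1 from [4, 1, -3] -> [4, -3]
  satisfied 4 clause(s); 4 remain; assigned so far: [1]
unit clause [2] forces x2=T; simplify:
  satisfied 3 clause(s); 1 remain; assigned so far: [1, 2]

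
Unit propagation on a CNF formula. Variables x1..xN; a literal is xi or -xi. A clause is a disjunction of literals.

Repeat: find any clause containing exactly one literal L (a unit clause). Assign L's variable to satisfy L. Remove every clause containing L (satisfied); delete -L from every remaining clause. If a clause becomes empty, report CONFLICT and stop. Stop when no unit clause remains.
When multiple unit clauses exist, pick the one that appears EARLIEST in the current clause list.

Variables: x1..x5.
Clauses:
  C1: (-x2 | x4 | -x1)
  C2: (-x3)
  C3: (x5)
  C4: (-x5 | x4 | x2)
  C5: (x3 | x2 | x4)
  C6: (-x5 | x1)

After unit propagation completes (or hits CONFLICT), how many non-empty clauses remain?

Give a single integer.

Answer: 3

Derivation:
unit clause [-3] forces x3=F; simplify:
  drop 3 from [3, 2, 4] -> [2, 4]
  satisfied 1 clause(s); 5 remain; assigned so far: [3]
unit clause [5] forces x5=T; simplify:
  drop -5 from [-5, 4, 2] -> [4, 2]
  drop -5 from [-5, 1] -> [1]
  satisfied 1 clause(s); 4 remain; assigned so far: [3, 5]
unit clause [1] forces x1=T; simplify:
  drop -1 from [-2, 4, -1] -> [-2, 4]
  satisfied 1 clause(s); 3 remain; assigned so far: [1, 3, 5]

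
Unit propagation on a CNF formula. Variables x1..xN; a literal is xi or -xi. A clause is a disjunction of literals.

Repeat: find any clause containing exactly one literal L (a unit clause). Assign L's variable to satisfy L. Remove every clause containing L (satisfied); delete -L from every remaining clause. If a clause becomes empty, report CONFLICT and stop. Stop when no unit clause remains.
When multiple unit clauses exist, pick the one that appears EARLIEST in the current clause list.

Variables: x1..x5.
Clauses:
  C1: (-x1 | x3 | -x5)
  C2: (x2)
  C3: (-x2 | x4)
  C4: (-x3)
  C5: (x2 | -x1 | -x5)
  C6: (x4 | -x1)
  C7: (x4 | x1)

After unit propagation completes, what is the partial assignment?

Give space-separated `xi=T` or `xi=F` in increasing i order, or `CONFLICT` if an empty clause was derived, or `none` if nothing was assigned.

unit clause [2] forces x2=T; simplify:
  drop -2 from [-2, 4] -> [4]
  satisfied 2 clause(s); 5 remain; assigned so far: [2]
unit clause [4] forces x4=T; simplify:
  satisfied 3 clause(s); 2 remain; assigned so far: [2, 4]
unit clause [-3] forces x3=F; simplify:
  drop 3 from [-1, 3, -5] -> [-1, -5]
  satisfied 1 clause(s); 1 remain; assigned so far: [2, 3, 4]

Answer: x2=T x3=F x4=T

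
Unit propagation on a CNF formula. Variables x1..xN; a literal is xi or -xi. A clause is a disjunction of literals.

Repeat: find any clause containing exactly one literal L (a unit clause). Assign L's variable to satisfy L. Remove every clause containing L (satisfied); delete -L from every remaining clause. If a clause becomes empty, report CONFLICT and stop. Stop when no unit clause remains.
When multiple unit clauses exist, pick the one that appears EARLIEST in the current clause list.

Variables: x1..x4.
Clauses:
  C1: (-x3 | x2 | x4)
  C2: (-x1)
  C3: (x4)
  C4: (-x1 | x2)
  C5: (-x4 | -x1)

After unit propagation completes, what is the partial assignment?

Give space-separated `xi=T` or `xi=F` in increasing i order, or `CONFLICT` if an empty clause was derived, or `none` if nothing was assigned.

Answer: x1=F x4=T

Derivation:
unit clause [-1] forces x1=F; simplify:
  satisfied 3 clause(s); 2 remain; assigned so far: [1]
unit clause [4] forces x4=T; simplify:
  satisfied 2 clause(s); 0 remain; assigned so far: [1, 4]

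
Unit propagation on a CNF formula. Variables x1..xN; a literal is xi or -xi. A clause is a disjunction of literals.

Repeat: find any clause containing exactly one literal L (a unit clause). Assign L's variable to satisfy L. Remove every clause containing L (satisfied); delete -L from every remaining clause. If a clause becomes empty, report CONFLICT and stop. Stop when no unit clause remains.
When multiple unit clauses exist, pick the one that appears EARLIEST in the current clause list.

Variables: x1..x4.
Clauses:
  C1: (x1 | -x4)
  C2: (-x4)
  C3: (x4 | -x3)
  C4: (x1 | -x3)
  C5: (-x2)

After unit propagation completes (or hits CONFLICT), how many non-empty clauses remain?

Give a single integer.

Answer: 0

Derivation:
unit clause [-4] forces x4=F; simplify:
  drop 4 from [4, -3] -> [-3]
  satisfied 2 clause(s); 3 remain; assigned so far: [4]
unit clause [-3] forces x3=F; simplify:
  satisfied 2 clause(s); 1 remain; assigned so far: [3, 4]
unit clause [-2] forces x2=F; simplify:
  satisfied 1 clause(s); 0 remain; assigned so far: [2, 3, 4]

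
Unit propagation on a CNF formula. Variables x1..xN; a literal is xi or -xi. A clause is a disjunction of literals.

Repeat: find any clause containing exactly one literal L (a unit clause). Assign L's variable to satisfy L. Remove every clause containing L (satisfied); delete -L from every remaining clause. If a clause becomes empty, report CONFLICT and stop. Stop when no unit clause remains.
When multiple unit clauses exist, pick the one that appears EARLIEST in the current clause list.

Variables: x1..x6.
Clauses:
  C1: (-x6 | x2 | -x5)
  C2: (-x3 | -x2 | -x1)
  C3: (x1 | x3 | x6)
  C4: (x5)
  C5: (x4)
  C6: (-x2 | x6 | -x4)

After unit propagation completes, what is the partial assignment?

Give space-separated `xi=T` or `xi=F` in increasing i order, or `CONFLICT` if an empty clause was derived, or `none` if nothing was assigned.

unit clause [5] forces x5=T; simplify:
  drop -5 from [-6, 2, -5] -> [-6, 2]
  satisfied 1 clause(s); 5 remain; assigned so far: [5]
unit clause [4] forces x4=T; simplify:
  drop -4 from [-2, 6, -4] -> [-2, 6]
  satisfied 1 clause(s); 4 remain; assigned so far: [4, 5]

Answer: x4=T x5=T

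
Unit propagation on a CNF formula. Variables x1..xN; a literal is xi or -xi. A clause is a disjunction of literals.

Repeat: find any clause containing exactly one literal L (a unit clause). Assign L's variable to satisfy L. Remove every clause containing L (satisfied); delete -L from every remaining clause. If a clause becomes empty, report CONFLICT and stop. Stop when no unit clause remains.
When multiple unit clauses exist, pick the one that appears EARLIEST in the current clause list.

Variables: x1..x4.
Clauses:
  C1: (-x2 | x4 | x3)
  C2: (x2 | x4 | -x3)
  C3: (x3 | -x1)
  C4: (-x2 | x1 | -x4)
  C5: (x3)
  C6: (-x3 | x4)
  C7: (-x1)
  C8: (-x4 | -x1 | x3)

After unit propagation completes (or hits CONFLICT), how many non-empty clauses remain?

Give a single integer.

unit clause [3] forces x3=T; simplify:
  drop -3 from [2, 4, -3] -> [2, 4]
  drop -3 from [-3, 4] -> [4]
  satisfied 4 clause(s); 4 remain; assigned so far: [3]
unit clause [4] forces x4=T; simplify:
  drop -4 from [-2, 1, -4] -> [-2, 1]
  satisfied 2 clause(s); 2 remain; assigned so far: [3, 4]
unit clause [-1] forces x1=F; simplify:
  drop 1 from [-2, 1] -> [-2]
  satisfied 1 clause(s); 1 remain; assigned so far: [1, 3, 4]
unit clause [-2] forces x2=F; simplify:
  satisfied 1 clause(s); 0 remain; assigned so far: [1, 2, 3, 4]

Answer: 0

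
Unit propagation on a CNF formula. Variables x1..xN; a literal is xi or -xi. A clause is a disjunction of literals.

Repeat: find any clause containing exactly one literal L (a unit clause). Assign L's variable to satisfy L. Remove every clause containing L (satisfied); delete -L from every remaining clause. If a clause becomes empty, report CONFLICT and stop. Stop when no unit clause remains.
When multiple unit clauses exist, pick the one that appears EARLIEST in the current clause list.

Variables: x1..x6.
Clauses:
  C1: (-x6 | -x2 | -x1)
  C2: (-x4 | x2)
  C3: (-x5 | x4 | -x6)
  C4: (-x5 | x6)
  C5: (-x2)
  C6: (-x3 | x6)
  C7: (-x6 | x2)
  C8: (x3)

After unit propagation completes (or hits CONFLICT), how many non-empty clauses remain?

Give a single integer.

unit clause [-2] forces x2=F; simplify:
  drop 2 from [-4, 2] -> [-4]
  drop 2 from [-6, 2] -> [-6]
  satisfied 2 clause(s); 6 remain; assigned so far: [2]
unit clause [-4] forces x4=F; simplify:
  drop 4 from [-5, 4, -6] -> [-5, -6]
  satisfied 1 clause(s); 5 remain; assigned so far: [2, 4]
unit clause [-6] forces x6=F; simplify:
  drop 6 from [-5, 6] -> [-5]
  drop 6 from [-3, 6] -> [-3]
  satisfied 2 clause(s); 3 remain; assigned so far: [2, 4, 6]
unit clause [-5] forces x5=F; simplify:
  satisfied 1 clause(s); 2 remain; assigned so far: [2, 4, 5, 6]
unit clause [-3] forces x3=F; simplify:
  drop 3 from [3] -> [] (empty!)
  satisfied 1 clause(s); 1 remain; assigned so far: [2, 3, 4, 5, 6]
CONFLICT (empty clause)

Answer: 0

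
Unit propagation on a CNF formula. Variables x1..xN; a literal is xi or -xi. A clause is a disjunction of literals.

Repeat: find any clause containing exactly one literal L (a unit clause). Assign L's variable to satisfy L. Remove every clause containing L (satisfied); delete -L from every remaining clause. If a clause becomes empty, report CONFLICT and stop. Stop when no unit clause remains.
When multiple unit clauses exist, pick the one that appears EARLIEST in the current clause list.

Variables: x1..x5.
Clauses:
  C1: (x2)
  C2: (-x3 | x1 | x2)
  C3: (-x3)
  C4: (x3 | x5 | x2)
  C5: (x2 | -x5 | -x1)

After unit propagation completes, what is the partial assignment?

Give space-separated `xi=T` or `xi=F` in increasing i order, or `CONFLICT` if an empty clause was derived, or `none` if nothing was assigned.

Answer: x2=T x3=F

Derivation:
unit clause [2] forces x2=T; simplify:
  satisfied 4 clause(s); 1 remain; assigned so far: [2]
unit clause [-3] forces x3=F; simplify:
  satisfied 1 clause(s); 0 remain; assigned so far: [2, 3]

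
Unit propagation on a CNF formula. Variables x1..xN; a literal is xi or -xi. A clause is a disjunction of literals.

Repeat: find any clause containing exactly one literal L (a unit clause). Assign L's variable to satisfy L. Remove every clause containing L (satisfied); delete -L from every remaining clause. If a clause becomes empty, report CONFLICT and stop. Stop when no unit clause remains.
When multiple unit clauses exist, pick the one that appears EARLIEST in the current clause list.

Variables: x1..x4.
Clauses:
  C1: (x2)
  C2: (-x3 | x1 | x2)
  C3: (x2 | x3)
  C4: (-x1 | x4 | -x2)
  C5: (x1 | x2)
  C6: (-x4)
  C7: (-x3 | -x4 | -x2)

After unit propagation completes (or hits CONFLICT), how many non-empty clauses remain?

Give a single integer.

Answer: 0

Derivation:
unit clause [2] forces x2=T; simplify:
  drop -2 from [-1, 4, -2] -> [-1, 4]
  drop -2 from [-3, -4, -2] -> [-3, -4]
  satisfied 4 clause(s); 3 remain; assigned so far: [2]
unit clause [-4] forces x4=F; simplify:
  drop 4 from [-1, 4] -> [-1]
  satisfied 2 clause(s); 1 remain; assigned so far: [2, 4]
unit clause [-1] forces x1=F; simplify:
  satisfied 1 clause(s); 0 remain; assigned so far: [1, 2, 4]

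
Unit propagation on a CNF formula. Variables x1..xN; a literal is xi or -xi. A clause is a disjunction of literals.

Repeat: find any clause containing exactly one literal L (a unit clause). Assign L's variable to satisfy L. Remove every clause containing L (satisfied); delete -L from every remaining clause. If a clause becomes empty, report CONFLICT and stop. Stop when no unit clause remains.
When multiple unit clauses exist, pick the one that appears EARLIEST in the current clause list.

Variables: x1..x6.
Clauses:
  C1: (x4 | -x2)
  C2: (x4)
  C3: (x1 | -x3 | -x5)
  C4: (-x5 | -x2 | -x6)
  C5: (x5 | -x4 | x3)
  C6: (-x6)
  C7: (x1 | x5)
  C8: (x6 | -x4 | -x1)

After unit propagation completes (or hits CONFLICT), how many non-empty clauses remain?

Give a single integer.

unit clause [4] forces x4=T; simplify:
  drop -4 from [5, -4, 3] -> [5, 3]
  drop -4 from [6, -4, -1] -> [6, -1]
  satisfied 2 clause(s); 6 remain; assigned so far: [4]
unit clause [-6] forces x6=F; simplify:
  drop 6 from [6, -1] -> [-1]
  satisfied 2 clause(s); 4 remain; assigned so far: [4, 6]
unit clause [-1] forces x1=F; simplify:
  drop 1 from [1, -3, -5] -> [-3, -5]
  drop 1 from [1, 5] -> [5]
  satisfied 1 clause(s); 3 remain; assigned so far: [1, 4, 6]
unit clause [5] forces x5=T; simplify:
  drop -5 from [-3, -5] -> [-3]
  satisfied 2 clause(s); 1 remain; assigned so far: [1, 4, 5, 6]
unit clause [-3] forces x3=F; simplify:
  satisfied 1 clause(s); 0 remain; assigned so far: [1, 3, 4, 5, 6]

Answer: 0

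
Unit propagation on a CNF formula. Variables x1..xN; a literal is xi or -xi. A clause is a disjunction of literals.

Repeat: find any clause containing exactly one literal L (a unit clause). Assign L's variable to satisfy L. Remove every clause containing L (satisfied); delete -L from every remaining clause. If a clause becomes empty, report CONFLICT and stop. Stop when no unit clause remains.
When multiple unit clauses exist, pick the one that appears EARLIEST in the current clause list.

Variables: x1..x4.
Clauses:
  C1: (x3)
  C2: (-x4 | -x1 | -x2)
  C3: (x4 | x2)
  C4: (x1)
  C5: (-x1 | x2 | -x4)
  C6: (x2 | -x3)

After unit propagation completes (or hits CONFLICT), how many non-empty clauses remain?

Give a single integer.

unit clause [3] forces x3=T; simplify:
  drop -3 from [2, -3] -> [2]
  satisfied 1 clause(s); 5 remain; assigned so far: [3]
unit clause [1] forces x1=T; simplify:
  drop -1 from [-4, -1, -2] -> [-4, -2]
  drop -1 from [-1, 2, -4] -> [2, -4]
  satisfied 1 clause(s); 4 remain; assigned so far: [1, 3]
unit clause [2] forces x2=T; simplify:
  drop -2 from [-4, -2] -> [-4]
  satisfied 3 clause(s); 1 remain; assigned so far: [1, 2, 3]
unit clause [-4] forces x4=F; simplify:
  satisfied 1 clause(s); 0 remain; assigned so far: [1, 2, 3, 4]

Answer: 0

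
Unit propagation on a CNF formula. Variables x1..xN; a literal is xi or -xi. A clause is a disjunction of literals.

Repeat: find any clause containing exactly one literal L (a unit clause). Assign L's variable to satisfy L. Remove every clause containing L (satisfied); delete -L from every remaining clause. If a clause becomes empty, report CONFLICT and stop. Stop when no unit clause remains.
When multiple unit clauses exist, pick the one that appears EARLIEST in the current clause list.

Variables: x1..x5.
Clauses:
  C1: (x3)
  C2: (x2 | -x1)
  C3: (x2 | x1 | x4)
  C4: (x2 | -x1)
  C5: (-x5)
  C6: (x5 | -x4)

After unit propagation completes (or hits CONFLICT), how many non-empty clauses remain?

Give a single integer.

unit clause [3] forces x3=T; simplify:
  satisfied 1 clause(s); 5 remain; assigned so far: [3]
unit clause [-5] forces x5=F; simplify:
  drop 5 from [5, -4] -> [-4]
  satisfied 1 clause(s); 4 remain; assigned so far: [3, 5]
unit clause [-4] forces x4=F; simplify:
  drop 4 from [2, 1, 4] -> [2, 1]
  satisfied 1 clause(s); 3 remain; assigned so far: [3, 4, 5]

Answer: 3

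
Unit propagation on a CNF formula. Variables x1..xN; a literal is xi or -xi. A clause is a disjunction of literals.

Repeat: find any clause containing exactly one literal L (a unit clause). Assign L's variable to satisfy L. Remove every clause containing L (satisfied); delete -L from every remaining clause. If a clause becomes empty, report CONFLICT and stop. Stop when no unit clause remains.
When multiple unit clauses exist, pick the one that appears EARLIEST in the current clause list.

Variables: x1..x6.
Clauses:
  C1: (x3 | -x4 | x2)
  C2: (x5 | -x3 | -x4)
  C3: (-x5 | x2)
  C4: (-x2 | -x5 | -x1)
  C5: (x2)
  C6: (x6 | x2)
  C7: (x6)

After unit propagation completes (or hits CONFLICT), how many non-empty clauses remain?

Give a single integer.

unit clause [2] forces x2=T; simplify:
  drop -2 from [-2, -5, -1] -> [-5, -1]
  satisfied 4 clause(s); 3 remain; assigned so far: [2]
unit clause [6] forces x6=T; simplify:
  satisfied 1 clause(s); 2 remain; assigned so far: [2, 6]

Answer: 2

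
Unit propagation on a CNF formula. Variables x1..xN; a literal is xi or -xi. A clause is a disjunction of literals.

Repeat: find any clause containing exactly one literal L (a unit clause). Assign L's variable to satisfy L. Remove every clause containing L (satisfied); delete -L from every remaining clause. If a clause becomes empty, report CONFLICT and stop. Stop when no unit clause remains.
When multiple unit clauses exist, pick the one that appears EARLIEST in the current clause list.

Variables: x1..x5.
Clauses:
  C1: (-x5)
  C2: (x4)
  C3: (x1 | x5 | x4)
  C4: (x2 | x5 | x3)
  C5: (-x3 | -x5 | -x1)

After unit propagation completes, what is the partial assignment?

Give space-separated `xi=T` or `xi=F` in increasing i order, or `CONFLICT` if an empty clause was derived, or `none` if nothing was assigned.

unit clause [-5] forces x5=F; simplify:
  drop 5 from [1, 5, 4] -> [1, 4]
  drop 5 from [2, 5, 3] -> [2, 3]
  satisfied 2 clause(s); 3 remain; assigned so far: [5]
unit clause [4] forces x4=T; simplify:
  satisfied 2 clause(s); 1 remain; assigned so far: [4, 5]

Answer: x4=T x5=F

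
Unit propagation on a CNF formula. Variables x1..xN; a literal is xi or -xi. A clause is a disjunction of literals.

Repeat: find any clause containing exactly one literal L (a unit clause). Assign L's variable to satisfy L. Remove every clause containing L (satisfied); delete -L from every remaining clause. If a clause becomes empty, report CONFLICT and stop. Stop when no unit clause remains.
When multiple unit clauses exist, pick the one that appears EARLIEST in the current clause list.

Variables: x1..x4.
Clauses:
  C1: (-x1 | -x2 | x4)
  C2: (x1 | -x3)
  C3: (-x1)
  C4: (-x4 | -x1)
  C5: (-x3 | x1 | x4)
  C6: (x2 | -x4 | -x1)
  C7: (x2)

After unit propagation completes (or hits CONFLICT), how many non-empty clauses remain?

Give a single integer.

Answer: 0

Derivation:
unit clause [-1] forces x1=F; simplify:
  drop 1 from [1, -3] -> [-3]
  drop 1 from [-3, 1, 4] -> [-3, 4]
  satisfied 4 clause(s); 3 remain; assigned so far: [1]
unit clause [-3] forces x3=F; simplify:
  satisfied 2 clause(s); 1 remain; assigned so far: [1, 3]
unit clause [2] forces x2=T; simplify:
  satisfied 1 clause(s); 0 remain; assigned so far: [1, 2, 3]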